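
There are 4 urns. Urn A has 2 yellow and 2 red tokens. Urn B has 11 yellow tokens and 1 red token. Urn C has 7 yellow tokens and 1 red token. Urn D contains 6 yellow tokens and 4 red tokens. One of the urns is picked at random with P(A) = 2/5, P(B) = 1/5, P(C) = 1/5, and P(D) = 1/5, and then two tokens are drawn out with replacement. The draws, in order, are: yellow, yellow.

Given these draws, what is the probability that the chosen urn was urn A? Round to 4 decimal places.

Compute the likelihood of the observed sequence for each case: P(data | urn A) = (2/4)(2/4) = 0.25; P(data | urn B) = (11/12)(11/12) = 0.84028; P(data | urn C) = (7/8)(7/8) = 0.76562; P(data | urn D) = (6/10)(6/10) = 0.36.
The prior-weighted likelihoods are 2/5 · 0.25 = 0.1, 1/5 · 0.84028 = 0.16806, 1/5 · 0.76562 = 0.15313, 1/5 · 0.36 = 0.072; these sum to 0.49318.
Hence P(urn A | data) = (0.1) / (0.49318) = 0.20277.

0.2028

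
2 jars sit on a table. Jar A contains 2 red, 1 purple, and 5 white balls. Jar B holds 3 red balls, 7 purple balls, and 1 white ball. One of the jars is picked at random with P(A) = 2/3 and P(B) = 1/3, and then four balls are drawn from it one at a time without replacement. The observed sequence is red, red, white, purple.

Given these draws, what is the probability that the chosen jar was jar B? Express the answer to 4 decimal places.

Compute the likelihood of the observed sequence for each case: P(data | jar A) = (2/8)(1/7)(5/6)(1/5) = 0.0059524; P(data | jar B) = (3/11)(2/10)(1/9)(7/8) = 0.005303.
Multiplying each by its prior: 2/3 · 0.0059524 = 0.0039683, 1/3 · 0.005303 = 0.0017677; these sum to 0.0057359.
So P(jar B | data) = (0.0017677) / (0.0057359) = 0.30818.

0.3082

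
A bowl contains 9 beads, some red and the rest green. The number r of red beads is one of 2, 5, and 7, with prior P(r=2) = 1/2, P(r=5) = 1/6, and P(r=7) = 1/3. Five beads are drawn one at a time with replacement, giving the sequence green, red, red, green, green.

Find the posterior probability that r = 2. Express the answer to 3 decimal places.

For each hypothesis, P(data | H) works out to: P(data | r = 2) = (7/9)(2/9)(2/9)(7/9)(7/9) = 0.023235; P(data | r = 5) = (4/9)(5/9)(5/9)(4/9)(4/9) = 0.027096; P(data | r = 7) = (2/9)(7/9)(7/9)(2/9)(2/9) = 0.0066386.
Multiplying each by its prior: 1/2 · 0.023235 = 0.011617, 1/6 · 0.027096 = 0.004516, 1/3 · 0.0066386 = 0.0022129; these sum to 0.018346.
By Bayes' rule, P(r = 2 | data) = (0.011617) / (0.018346) = 0.63323.

0.633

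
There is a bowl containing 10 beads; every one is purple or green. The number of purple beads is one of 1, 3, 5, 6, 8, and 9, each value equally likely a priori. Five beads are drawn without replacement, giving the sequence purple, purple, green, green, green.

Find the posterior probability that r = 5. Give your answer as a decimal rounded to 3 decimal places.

Compute the likelihood of the observed sequence for each case: P(data | r = 1) = (1/10)(0/9) = 0; P(data | r = 3) = (3/10)(2/9)(7/8)(6/7)(5/6) = 0.041667; P(data | r = 5) = (5/10)(4/9)(5/8)(4/7)(3/6) = 0.039683; P(data | r = 6) = (6/10)(5/9)(4/8)(3/7)(2/6) = 0.02381; P(data | r = 8) = (8/10)(7/9)(2/8)(1/7)(0/6) = 0; P(data | r = 9) = (9/10)(8/9)(1/8)(0/7) = 0.
Weighting by the prior gives 1/6 · 0 = 0, 1/6 · 0.041667 = 0.0069444, 1/6 · 0.039683 = 0.0066138, 1/6 · 0.02381 = 0.0039683, 1/6 · 0 = 0, 1/6 · 0 = 0; these sum to 0.017526.
By Bayes' rule, P(r = 5 | data) = (0.0066138) / (0.017526) = 0.37736.

0.377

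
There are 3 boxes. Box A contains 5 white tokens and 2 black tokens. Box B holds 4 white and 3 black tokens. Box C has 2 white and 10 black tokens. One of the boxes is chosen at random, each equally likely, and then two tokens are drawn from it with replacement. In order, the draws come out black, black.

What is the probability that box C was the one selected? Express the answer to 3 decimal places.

0.724

For each hypothesis, P(data | H) works out to: P(data | box A) = (2/7)(2/7) = 0.081633; P(data | box B) = (3/7)(3/7) = 0.18367; P(data | box C) = (10/12)(10/12) = 0.69444.
The prior-weighted likelihoods are 1/3 · 0.081633 = 0.027211, 1/3 · 0.18367 = 0.061224, 1/3 · 0.69444 = 0.23148; with total 0.31992.
Therefore the posterior P(box C | data) = (0.23148) / (0.31992) = 0.72357.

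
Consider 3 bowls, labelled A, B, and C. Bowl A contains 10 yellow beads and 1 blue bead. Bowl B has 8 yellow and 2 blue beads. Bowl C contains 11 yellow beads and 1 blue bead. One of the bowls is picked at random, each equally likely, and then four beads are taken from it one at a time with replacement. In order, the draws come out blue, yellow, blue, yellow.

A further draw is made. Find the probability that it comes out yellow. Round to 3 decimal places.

0.837

Compute the likelihood of the observed sequence for each case: P(data | bowl A) = (1/11)(10/11)(1/11)(10/11) = 0.0068301; P(data | bowl B) = (2/10)(8/10)(2/10)(8/10) = 0.0256; P(data | bowl C) = (1/12)(11/12)(1/12)(11/12) = 0.0058353.
Multiplying each by its prior: 1/3 · 0.0068301 = 0.0022767, 1/3 · 0.0256 = 0.0085333, 1/3 · 0.0058353 = 0.0019451; these sum to 0.012755.
Normalising, the posterior is P(bowl A | data) = 0.17849, P(bowl B | data) = 0.66901, P(bowl C | data) = 0.15249.
So P(yellow next | data) = Σ P(yellow next | H) P(H | data) = (10/11)(0.17849) + (4/5)(0.66901) + (11/12)(0.15249) = 0.83726.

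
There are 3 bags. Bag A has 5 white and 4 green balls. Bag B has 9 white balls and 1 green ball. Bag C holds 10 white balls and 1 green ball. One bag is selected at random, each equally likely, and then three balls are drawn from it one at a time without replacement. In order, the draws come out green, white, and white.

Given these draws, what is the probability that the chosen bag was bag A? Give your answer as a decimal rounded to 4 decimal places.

The likelihood of the observed sequence under each hypothesis: P(data | bag A) = (4/9)(5/8)(4/7) = 0.15873; P(data | bag B) = (1/10)(9/9)(8/8) = 0.1; P(data | bag C) = (1/11)(10/10)(9/9) = 0.090909.
The prior-weighted likelihoods are 1/3 · 0.15873 = 0.05291, 1/3 · 0.1 = 0.033333, 1/3 · 0.090909 = 0.030303; summing to 0.11655.
Therefore the posterior P(bag A | data) = (0.05291) / (0.11655) = 0.45398.

0.4540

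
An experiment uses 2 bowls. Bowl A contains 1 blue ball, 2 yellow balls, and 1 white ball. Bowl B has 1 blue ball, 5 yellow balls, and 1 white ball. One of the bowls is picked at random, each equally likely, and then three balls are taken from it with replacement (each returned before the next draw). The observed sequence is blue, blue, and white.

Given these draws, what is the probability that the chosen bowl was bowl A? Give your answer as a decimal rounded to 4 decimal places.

The likelihood of the observed sequence under each hypothesis: P(data | bowl A) = (1/4)(1/4)(1/4) = 0.015625; P(data | bowl B) = (1/7)(1/7)(1/7) = 0.0029155.
Multiplying each by its prior: 1/2 · 0.015625 = 0.0078125, 1/2 · 0.0029155 = 0.0014577; summing to 0.0092702.
Therefore the posterior P(bowl A | data) = (0.0078125) / (0.0092702) = 0.84275.

0.8428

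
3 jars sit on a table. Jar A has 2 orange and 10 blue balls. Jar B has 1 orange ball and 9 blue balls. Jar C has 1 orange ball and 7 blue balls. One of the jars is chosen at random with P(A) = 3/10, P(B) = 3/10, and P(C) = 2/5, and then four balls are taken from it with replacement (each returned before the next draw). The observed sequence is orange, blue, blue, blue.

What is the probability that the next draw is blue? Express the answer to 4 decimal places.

0.8672

For each hypothesis, P(data | H) works out to: P(data | jar A) = (2/12)(10/12)(10/12)(10/12) = 0.096451; P(data | jar B) = (1/10)(9/10)(9/10)(9/10) = 0.0729; P(data | jar C) = (1/8)(7/8)(7/8)(7/8) = 0.08374.
The prior-weighted likelihoods are 3/10 · 0.096451 = 0.028935, 3/10 · 0.0729 = 0.02187, 2/5 · 0.08374 = 0.033496; summing to 0.084301.
Normalising, the posterior is P(jar A | data) = 0.34324, P(jar B | data) = 0.25943, P(jar C | data) = 0.39734.
So P(blue next | data) = Σ P(blue next | H) P(H | data) = (5/6)(0.34324) + (9/10)(0.25943) + (7/8)(0.39734) = 0.86718.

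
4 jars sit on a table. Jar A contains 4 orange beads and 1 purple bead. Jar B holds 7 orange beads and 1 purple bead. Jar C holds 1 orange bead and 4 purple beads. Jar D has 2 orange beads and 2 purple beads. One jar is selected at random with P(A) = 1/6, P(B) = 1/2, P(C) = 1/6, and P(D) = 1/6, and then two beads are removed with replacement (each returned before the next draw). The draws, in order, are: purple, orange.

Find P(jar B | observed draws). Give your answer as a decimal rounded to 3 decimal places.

0.365

Under each hypothesis, the probability of the observed sequence is: P(data | jar A) = (1/5)(4/5) = 0.16; P(data | jar B) = (1/8)(7/8) = 0.10938; P(data | jar C) = (4/5)(1/5) = 0.16; P(data | jar D) = (2/4)(2/4) = 0.25.
Weighting by the prior gives 1/6 · 0.16 = 0.026667, 1/2 · 0.10938 = 0.054688, 1/6 · 0.16 = 0.026667, 1/6 · 0.25 = 0.041667; these sum to 0.14969.
Hence P(jar B | data) = (0.054688) / (0.14969) = 0.36534.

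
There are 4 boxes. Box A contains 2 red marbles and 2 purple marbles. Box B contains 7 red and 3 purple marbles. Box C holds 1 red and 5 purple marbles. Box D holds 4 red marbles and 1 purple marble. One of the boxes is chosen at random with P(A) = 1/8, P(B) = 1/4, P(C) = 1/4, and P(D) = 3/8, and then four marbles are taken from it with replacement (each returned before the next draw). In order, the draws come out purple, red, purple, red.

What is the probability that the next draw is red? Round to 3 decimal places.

0.605

Compute the likelihood of the observed sequence for each case: P(data | box A) = (2/4)(2/4)(2/4)(2/4) = 0.0625; P(data | box B) = (3/10)(7/10)(3/10)(7/10) = 0.0441; P(data | box C) = (5/6)(1/6)(5/6)(1/6) = 0.01929; P(data | box D) = (1/5)(4/5)(1/5)(4/5) = 0.0256.
Weighting by the prior gives 1/8 · 0.0625 = 0.0078125, 1/4 · 0.0441 = 0.011025, 1/4 · 0.01929 = 0.0048225, 3/8 · 0.0256 = 0.0096; these sum to 0.03326.
The posterior is then P(box A | data) = 0.23489, P(box B | data) = 0.33148, P(box C | data) = 0.14499, P(box D | data) = 0.28863.
The predictive probability is P(red next | data) = (1/2)(0.23489) + (7/10)(0.33148) + (1/6)(0.14499) + (4/5)(0.28863) = 0.60455.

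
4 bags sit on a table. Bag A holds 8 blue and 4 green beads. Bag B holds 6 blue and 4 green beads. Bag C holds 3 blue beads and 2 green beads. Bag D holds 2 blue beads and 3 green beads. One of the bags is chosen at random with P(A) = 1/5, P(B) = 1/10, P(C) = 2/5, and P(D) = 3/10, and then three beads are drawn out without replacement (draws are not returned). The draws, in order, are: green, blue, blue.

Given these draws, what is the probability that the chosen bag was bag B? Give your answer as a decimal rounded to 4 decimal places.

The likelihood of the observed sequence under each hypothesis: P(data | bag A) = (4/12)(8/11)(7/10) = 28/165; P(data | bag B) = (4/10)(6/9)(5/8) = 1/6; P(data | bag C) = (2/5)(3/4)(2/3) = 1/5; P(data | bag D) = (3/5)(2/4)(1/3) = 1/10.
Multiplying each by its prior: 1/5 · 28/165 = 28/825, 1/10 · 1/6 = 1/60, 2/5 · 1/5 = 2/25, 3/10 · 1/10 = 3/100; summing to 53/330.
Therefore the posterior P(bag B | data) = (1/60) / (53/330) = 11/106.

0.1038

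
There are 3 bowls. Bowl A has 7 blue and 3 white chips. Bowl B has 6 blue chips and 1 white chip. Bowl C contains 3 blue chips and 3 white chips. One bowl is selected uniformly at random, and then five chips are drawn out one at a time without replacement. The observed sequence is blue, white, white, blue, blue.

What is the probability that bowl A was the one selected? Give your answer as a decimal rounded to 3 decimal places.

0.455

Under each hypothesis, the probability of the observed sequence is: P(data | bowl A) = (7/10)(3/9)(2/8)(6/7)(5/6) = 1/24; P(data | bowl B) = (6/7)(1/6)(0/5) = 0; P(data | bowl C) = (3/6)(3/5)(2/4)(2/3)(1/2) = 1/20.
The prior-weighted likelihoods are 1/3 · 1/24 = 1/72, 1/3 · 0 = 0, 1/3 · 1/20 = 1/60; summing to 11/360.
Therefore the posterior P(bowl A | data) = (1/72) / (11/360) = 5/11.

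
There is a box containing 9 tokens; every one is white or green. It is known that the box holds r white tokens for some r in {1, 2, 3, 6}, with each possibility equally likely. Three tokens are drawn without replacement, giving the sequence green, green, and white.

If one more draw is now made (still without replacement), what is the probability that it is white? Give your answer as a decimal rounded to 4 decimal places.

0.2782

For each hypothesis, P(data | H) works out to: P(data | r = 1) = (8/9)(7/8)(1/7) = 1/9; P(data | r = 2) = (7/9)(6/8)(2/7) = 1/6; P(data | r = 3) = (6/9)(5/8)(3/7) = 5/28; P(data | r = 6) = (3/9)(2/8)(6/7) = 1/14.
Weighting by the prior gives 1/4 · 1/9 = 1/36, 1/4 · 1/6 = 1/24, 1/4 · 5/28 = 5/112, 1/4 · 1/14 = 1/56; summing to 19/144.
Dividing through by the total gives posterior P(r = 1 | data) = 4/19, P(r = 2 | data) = 6/19, P(r = 3 | data) = 45/133, P(r = 6 | data) = 18/133.
The predictive probability is P(white next | data) = (0)(4/19) + (1/6)(6/19) + (1/3)(45/133) + (5/6)(18/133) = 37/133.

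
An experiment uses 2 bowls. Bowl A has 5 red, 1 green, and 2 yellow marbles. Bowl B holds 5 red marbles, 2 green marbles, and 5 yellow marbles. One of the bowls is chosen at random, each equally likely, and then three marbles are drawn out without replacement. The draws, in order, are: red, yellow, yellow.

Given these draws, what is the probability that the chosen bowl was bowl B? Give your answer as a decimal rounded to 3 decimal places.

0.718

Compute the likelihood of the observed sequence for each case: P(data | bowl A) = (5/8)(2/7)(1/6) = 0.029762; P(data | bowl B) = (5/12)(5/11)(4/10) = 0.075758.
Weighting by the prior gives 1/2 · 0.029762 = 0.014881, 1/2 · 0.075758 = 0.037879; these sum to 0.05276.
So P(bowl B | data) = (0.037879) / (0.05276) = 0.71795.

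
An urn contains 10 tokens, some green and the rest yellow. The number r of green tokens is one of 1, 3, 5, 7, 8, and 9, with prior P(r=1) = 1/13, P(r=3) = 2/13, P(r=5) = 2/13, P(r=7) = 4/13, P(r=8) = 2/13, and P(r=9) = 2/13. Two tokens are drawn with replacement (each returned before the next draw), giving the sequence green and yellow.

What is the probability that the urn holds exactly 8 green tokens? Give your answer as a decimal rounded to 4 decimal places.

Under each hypothesis, the probability of the observed sequence is: P(data | r = 1) = (1/10)(9/10) = 0.09; P(data | r = 3) = (3/10)(7/10) = 0.21; P(data | r = 5) = (5/10)(5/10) = 0.25; P(data | r = 7) = (7/10)(3/10) = 0.21; P(data | r = 8) = (8/10)(2/10) = 0.16; P(data | r = 9) = (9/10)(1/10) = 0.09.
Multiplying each by its prior: 1/13 · 0.09 = 0.0069231, 2/13 · 0.21 = 0.032308, 2/13 · 0.25 = 0.038462, 4/13 · 0.21 = 0.064615, 2/13 · 0.16 = 0.024615, 2/13 · 0.09 = 0.013846; summing to 0.18077.
So P(r = 8 | data) = (0.024615) / (0.18077) = 0.13617.

0.1362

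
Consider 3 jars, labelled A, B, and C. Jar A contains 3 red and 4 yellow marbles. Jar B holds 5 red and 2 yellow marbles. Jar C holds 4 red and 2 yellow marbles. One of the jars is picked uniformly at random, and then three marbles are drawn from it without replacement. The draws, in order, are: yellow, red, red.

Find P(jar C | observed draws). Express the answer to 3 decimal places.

For each hypothesis, P(data | H) works out to: P(data | jar A) = (4/7)(3/6)(2/5) = 4/35; P(data | jar B) = (2/7)(5/6)(4/5) = 4/21; P(data | jar C) = (2/6)(4/5)(3/4) = 1/5.
Multiplying each by its prior: 1/3 · 4/35 = 4/105, 1/3 · 4/21 = 4/63, 1/3 · 1/5 = 1/15; with total 53/315.
Hence P(jar C | data) = (1/15) / (53/315) = 21/53.

0.396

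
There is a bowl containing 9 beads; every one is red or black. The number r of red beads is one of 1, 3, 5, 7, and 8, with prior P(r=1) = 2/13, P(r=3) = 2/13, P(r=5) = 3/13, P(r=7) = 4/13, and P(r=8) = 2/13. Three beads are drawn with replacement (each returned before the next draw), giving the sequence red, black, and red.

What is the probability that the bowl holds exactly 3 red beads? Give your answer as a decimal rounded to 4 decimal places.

0.1144

For each hypothesis, P(data | H) works out to: P(data | r = 1) = (1/9)(8/9)(1/9) = 0.010974; P(data | r = 3) = (3/9)(6/9)(3/9) = 0.074074; P(data | r = 5) = (5/9)(4/9)(5/9) = 0.13717; P(data | r = 7) = (7/9)(2/9)(7/9) = 0.13443; P(data | r = 8) = (8/9)(1/9)(8/9) = 0.087791.
The prior-weighted likelihoods are 2/13 · 0.010974 = 0.0016883, 2/13 · 0.074074 = 0.011396, 3/13 · 0.13717 = 0.031656, 4/13 · 0.13443 = 0.041363, 2/13 · 0.087791 = 0.013506; with total 0.09961.
By Bayes' rule, P(r = 3 | data) = (0.011396) / (0.09961) = 0.11441.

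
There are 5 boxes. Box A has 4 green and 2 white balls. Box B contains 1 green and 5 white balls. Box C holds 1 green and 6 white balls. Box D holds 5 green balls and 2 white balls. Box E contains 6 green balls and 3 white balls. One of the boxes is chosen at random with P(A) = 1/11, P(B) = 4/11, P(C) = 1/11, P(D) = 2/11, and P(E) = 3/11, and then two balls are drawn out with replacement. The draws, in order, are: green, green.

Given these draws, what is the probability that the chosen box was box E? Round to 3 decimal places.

Under each hypothesis, the probability of the observed sequence is: P(data | box A) = (4/6)(4/6) = 0.44444; P(data | box B) = (1/6)(1/6) = 0.027778; P(data | box C) = (1/7)(1/7) = 0.020408; P(data | box D) = (5/7)(5/7) = 0.5102; P(data | box E) = (6/9)(6/9) = 0.44444.
The prior-weighted likelihoods are 1/11 · 0.44444 = 0.040404, 4/11 · 0.027778 = 0.010101, 1/11 · 0.020408 = 0.0018553, 2/11 · 0.5102 = 0.092764, 3/11 · 0.44444 = 0.12121; summing to 0.26634.
Hence P(box E | data) = (0.12121) / (0.26634) = 0.45511.

0.455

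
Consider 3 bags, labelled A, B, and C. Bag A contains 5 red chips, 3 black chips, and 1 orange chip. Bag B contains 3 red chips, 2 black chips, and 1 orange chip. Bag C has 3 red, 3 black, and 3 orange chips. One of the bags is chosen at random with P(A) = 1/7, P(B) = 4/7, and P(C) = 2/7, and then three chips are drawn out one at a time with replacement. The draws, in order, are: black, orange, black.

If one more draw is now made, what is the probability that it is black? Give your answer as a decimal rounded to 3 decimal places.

Under each hypothesis, the probability of the observed sequence is: P(data | bag A) = (3/9)(1/9)(3/9) = 1/81; P(data | bag B) = (2/6)(1/6)(2/6) = 1/54; P(data | bag C) = (3/9)(3/9)(3/9) = 1/27.
The prior-weighted likelihoods are 1/7 · 1/81 = 1/567, 4/7 · 1/54 = 2/189, 2/7 · 1/27 = 2/189; summing to 13/567.
Normalising, the posterior is P(bag A | data) = 1/13, P(bag B | data) = 6/13, P(bag C | data) = 6/13.
Averaging over the posterior, P(black next | data) = (1/3)(1/13) + (1/3)(6/13) + (1/3)(6/13) = 1/3.

0.333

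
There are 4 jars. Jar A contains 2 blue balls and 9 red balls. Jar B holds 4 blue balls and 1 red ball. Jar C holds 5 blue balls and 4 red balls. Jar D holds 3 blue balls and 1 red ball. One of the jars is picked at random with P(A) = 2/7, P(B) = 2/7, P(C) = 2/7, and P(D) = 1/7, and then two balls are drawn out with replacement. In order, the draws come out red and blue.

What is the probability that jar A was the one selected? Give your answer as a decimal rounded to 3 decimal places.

The likelihood of the observed sequence under each hypothesis: P(data | jar A) = (9/11)(2/11) = 0.14876; P(data | jar B) = (1/5)(4/5) = 0.16; P(data | jar C) = (4/9)(5/9) = 0.24691; P(data | jar D) = (1/4)(3/4) = 0.1875.
The prior-weighted likelihoods are 2/7 · 0.14876 = 0.042503, 2/7 · 0.16 = 0.045714, 2/7 · 0.24691 = 0.070547, 1/7 · 0.1875 = 0.026786; these sum to 0.18555.
Therefore the posterior P(jar A | data) = (0.042503) / (0.18555) = 0.22907.

0.229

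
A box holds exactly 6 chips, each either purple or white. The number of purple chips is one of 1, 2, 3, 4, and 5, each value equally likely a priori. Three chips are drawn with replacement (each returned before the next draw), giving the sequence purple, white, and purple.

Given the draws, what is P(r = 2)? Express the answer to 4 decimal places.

0.1524

Compute the likelihood of the observed sequence for each case: P(data | r = 1) = (1/6)(5/6)(1/6) = 5/216; P(data | r = 2) = (2/6)(4/6)(2/6) = 2/27; P(data | r = 3) = (3/6)(3/6)(3/6) = 1/8; P(data | r = 4) = (4/6)(2/6)(4/6) = 4/27; P(data | r = 5) = (5/6)(1/6)(5/6) = 25/216.
Multiplying each by its prior: 1/5 · 5/216 = 1/216, 1/5 · 2/27 = 2/135, 1/5 · 1/8 = 1/40, 1/5 · 4/27 = 4/135, 1/5 · 25/216 = 5/216; with total 7/72.
Hence P(r = 2 | data) = (2/135) / (7/72) = 16/105.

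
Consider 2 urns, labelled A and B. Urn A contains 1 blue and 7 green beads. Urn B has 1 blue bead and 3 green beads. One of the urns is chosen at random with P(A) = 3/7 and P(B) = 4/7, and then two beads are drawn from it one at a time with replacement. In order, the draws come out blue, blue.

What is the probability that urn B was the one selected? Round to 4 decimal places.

Compute the likelihood of the observed sequence for each case: P(data | urn A) = (1/8)(1/8) = 1/64; P(data | urn B) = (1/4)(1/4) = 1/16.
The prior-weighted likelihoods are 3/7 · 1/64 = 3/448, 4/7 · 1/16 = 1/28; summing to 19/448.
By Bayes' rule, P(urn B | data) = (1/28) / (19/448) = 16/19.

0.8421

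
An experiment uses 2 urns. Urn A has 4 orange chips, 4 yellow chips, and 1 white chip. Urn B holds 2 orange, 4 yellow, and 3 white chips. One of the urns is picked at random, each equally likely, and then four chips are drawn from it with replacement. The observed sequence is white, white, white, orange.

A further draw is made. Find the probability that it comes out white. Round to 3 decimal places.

Compute the likelihood of the observed sequence for each case: P(data | urn A) = (1/9)(1/9)(1/9)(4/9) = 0.00060966; P(data | urn B) = (3/9)(3/9)(3/9)(2/9) = 0.0082305.
Weighting by the prior gives 1/2 · 0.00060966 = 0.00030483, 1/2 · 0.0082305 = 0.0041152; these sum to 0.0044201.
Normalising, the posterior is P(urn A | data) = 0.068966, P(urn B | data) = 0.93103.
Averaging over the posterior, P(white next | data) = (1/9)(0.068966) + (1/3)(0.93103) = 0.31801.

0.318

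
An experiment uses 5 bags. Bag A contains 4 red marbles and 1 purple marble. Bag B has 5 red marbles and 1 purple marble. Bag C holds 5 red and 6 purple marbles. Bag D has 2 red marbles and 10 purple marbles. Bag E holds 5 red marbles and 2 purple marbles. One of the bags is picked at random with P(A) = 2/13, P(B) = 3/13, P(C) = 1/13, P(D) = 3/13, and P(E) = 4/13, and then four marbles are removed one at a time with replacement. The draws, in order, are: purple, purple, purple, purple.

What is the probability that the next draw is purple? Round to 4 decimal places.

0.8055

Under each hypothesis, the probability of the observed sequence is: P(data | bag A) = (1/5)(1/5)(1/5)(1/5) = 0.0016; P(data | bag B) = (1/6)(1/6)(1/6)(1/6) = 0.0007716; P(data | bag C) = (6/11)(6/11)(6/11)(6/11) = 0.088519; P(data | bag D) = (10/12)(10/12)(10/12)(10/12) = 0.48225; P(data | bag E) = (2/7)(2/7)(2/7)(2/7) = 0.0066639.
The prior-weighted likelihoods are 2/13 · 0.0016 = 0.00024615, 3/13 · 0.0007716 = 0.00017806, 1/13 · 0.088519 = 0.0068091, 3/13 · 0.48225 = 0.11129, 4/13 · 0.0066639 = 0.0020504; these sum to 0.12057.
Dividing through by the total gives posterior P(bag A | data) = 0.0020415, P(bag B | data) = 0.0014768, P(bag C | data) = 0.056473, P(bag D | data) = 0.923, P(bag E | data) = 0.017006.
The predictive probability is P(purple next | data) = (1/5)(0.0020415) + (1/6)(0.0014768) + (6/11)(0.056473) + (5/6)(0.923) + (2/7)(0.017006) = 0.80549.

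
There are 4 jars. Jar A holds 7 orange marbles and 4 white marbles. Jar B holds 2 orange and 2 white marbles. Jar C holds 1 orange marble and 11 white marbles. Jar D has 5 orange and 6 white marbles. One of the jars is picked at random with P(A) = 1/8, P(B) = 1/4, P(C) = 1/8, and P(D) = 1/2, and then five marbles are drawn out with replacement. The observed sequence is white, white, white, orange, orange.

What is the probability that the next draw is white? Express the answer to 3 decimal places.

0.526

Compute the likelihood of the observed sequence for each case: P(data | jar A) = (4/11)(4/11)(4/11)(7/11)(7/11) = 0.019472; P(data | jar B) = (2/4)(2/4)(2/4)(2/4)(2/4) = 0.03125; P(data | jar C) = (11/12)(11/12)(11/12)(1/12)(1/12) = 0.005349; P(data | jar D) = (6/11)(6/11)(6/11)(5/11)(5/11) = 0.03353.
The prior-weighted likelihoods are 1/8 · 0.019472 = 0.002434, 1/4 · 0.03125 = 0.0078125, 1/8 · 0.005349 = 0.00066862, 1/2 · 0.03353 = 0.016765; summing to 0.02768.
Normalising, the posterior is P(jar A | data) = 0.087934, P(jar B | data) = 0.28224, P(jar C | data) = 0.024155, P(jar D | data) = 0.60567.
The predictive probability is P(white next | data) = (4/11)(0.087934) + (1/2)(0.28224) + (11/12)(0.024155) + (6/11)(0.60567) = 0.5256.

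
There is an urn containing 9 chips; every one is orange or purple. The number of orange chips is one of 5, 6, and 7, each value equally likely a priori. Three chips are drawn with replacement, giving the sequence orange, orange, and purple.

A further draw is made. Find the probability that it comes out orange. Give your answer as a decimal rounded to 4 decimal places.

Under each hypothesis, the probability of the observed sequence is: P(data | r = 5) = (5/9)(5/9)(4/9) = 0.13717; P(data | r = 6) = (6/9)(6/9)(3/9) = 0.14815; P(data | r = 7) = (7/9)(7/9)(2/9) = 0.13443.
Multiplying each by its prior: 1/3 · 0.13717 = 0.045725, 1/3 · 0.14815 = 0.049383, 1/3 · 0.13443 = 0.04481; summing to 0.13992.
Dividing through by the total gives posterior P(r = 5 | data) = 0.3268, P(r = 6 | data) = 0.35294, P(r = 7 | data) = 0.32026.
The predictive probability is P(orange next | data) = (5/9)(0.3268) + (2/3)(0.35294) + (7/9)(0.32026) = 0.66594.

0.6659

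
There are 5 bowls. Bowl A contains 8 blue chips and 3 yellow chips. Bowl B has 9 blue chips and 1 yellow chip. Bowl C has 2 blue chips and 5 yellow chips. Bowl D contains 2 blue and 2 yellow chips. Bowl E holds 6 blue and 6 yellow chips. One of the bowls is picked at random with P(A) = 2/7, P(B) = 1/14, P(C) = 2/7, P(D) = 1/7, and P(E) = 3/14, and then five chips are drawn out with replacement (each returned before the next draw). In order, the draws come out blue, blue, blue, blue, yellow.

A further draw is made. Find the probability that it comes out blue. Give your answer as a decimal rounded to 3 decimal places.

The likelihood of the observed sequence under each hypothesis: P(data | bowl A) = (8/11)(8/11)(8/11)(8/11)(3/11) = 0.076299; P(data | bowl B) = (9/10)(9/10)(9/10)(9/10)(1/10) = 0.06561; P(data | bowl C) = (2/7)(2/7)(2/7)(2/7)(5/7) = 0.0047599; P(data | bowl D) = (2/4)(2/4)(2/4)(2/4)(2/4) = 0.03125; P(data | bowl E) = (6/12)(6/12)(6/12)(6/12)(6/12) = 0.03125.
Multiplying each by its prior: 2/7 · 0.076299 = 0.0218, 1/14 · 0.06561 = 0.0046864, 2/7 · 0.0047599 = 0.00136, 1/7 · 0.03125 = 0.0044643, 3/14 · 0.03125 = 0.0066964; these sum to 0.039007.
The posterior is then P(bowl A | data) = 0.55887, P(bowl B | data) = 0.12014, P(bowl C | data) = 0.034865, P(bowl D | data) = 0.11445, P(bowl E | data) = 0.17167.
Averaging over the posterior, P(blue next | data) = (8/11)(0.55887) + (9/10)(0.12014) + (2/7)(0.034865) + (1/2)(0.11445) + (1/2)(0.17167) = 0.6676.

0.668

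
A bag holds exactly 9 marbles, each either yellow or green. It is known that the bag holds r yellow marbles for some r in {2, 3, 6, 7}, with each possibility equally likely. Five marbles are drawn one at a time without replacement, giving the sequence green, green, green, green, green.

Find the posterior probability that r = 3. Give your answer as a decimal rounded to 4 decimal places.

The likelihood of the observed sequence under each hypothesis: P(data | r = 2) = (7/9)(6/8)(5/7)(4/6)(3/5) = 1/6; P(data | r = 3) = (6/9)(5/8)(4/7)(3/6)(2/5) = 1/21; P(data | r = 6) = (3/9)(2/8)(1/7)(0/6) = 0; P(data | r = 7) = (2/9)(1/8)(0/7) = 0.
Multiplying each by its prior: 1/4 · 1/6 = 1/24, 1/4 · 1/21 = 1/84, 1/4 · 0 = 0, 1/4 · 0 = 0; with total 3/56.
Hence P(r = 3 | data) = (1/84) / (3/56) = 2/9.

0.2222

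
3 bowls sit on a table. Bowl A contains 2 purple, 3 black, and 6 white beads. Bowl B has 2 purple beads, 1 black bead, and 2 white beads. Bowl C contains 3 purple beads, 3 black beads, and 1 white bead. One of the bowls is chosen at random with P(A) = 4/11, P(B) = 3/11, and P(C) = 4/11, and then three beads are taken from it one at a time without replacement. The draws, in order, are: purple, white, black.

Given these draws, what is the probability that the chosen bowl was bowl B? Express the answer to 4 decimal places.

0.3869

For each hypothesis, P(data | H) works out to: P(data | bowl A) = (2/11)(6/10)(3/9) = 0.036364; P(data | bowl B) = (2/5)(2/4)(1/3) = 0.066667; P(data | bowl C) = (3/7)(1/6)(3/5) = 0.042857.
Multiplying each by its prior: 4/11 · 0.036364 = 0.013223, 3/11 · 0.066667 = 0.018182, 4/11 · 0.042857 = 0.015584; these sum to 0.046989.
Hence P(bowl B | data) = (0.018182) / (0.046989) = 0.38693.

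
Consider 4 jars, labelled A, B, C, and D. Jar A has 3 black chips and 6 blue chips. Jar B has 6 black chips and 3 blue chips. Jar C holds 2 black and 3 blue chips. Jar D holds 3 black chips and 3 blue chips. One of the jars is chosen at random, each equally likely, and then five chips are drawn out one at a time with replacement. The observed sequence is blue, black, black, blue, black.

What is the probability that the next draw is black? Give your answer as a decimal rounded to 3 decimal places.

0.504

Compute the likelihood of the observed sequence for each case: P(data | jar A) = (6/9)(3/9)(3/9)(6/9)(3/9) = 0.016461; P(data | jar B) = (3/9)(6/9)(6/9)(3/9)(6/9) = 0.032922; P(data | jar C) = (3/5)(2/5)(2/5)(3/5)(2/5) = 0.02304; P(data | jar D) = (3/6)(3/6)(3/6)(3/6)(3/6) = 0.03125.
Multiplying each by its prior: 1/4 · 0.016461 = 0.0041152, 1/4 · 0.032922 = 0.0082305, 1/4 · 0.02304 = 0.00576, 1/4 · 0.03125 = 0.0078125; summing to 0.025918.
The posterior is then P(jar A | data) = 0.15878, P(jar B | data) = 0.31756, P(jar C | data) = 0.22224, P(jar D | data) = 0.30143.
The predictive probability is P(black next | data) = (1/3)(0.15878) + (2/3)(0.31756) + (2/5)(0.22224) + (1/2)(0.30143) = 0.50424.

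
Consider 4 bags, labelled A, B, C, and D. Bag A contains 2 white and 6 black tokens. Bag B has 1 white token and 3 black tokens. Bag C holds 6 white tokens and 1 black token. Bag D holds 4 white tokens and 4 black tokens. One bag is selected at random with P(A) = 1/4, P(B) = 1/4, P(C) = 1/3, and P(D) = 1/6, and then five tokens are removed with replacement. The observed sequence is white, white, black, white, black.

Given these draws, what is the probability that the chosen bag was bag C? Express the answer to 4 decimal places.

Compute the likelihood of the observed sequence for each case: P(data | bag A) = (2/8)(2/8)(6/8)(2/8)(6/8) = 0.0087891; P(data | bag B) = (1/4)(1/4)(3/4)(1/4)(3/4) = 0.0087891; P(data | bag C) = (6/7)(6/7)(1/7)(6/7)(1/7) = 0.012852; P(data | bag D) = (4/8)(4/8)(4/8)(4/8)(4/8) = 0.03125.
The prior-weighted likelihoods are 1/4 · 0.0087891 = 0.0021973, 1/4 · 0.0087891 = 0.0021973, 1/3 · 0.012852 = 0.0042839, 1/6 · 0.03125 = 0.0052083; with total 0.013887.
So P(bag C | data) = (0.0042839) / (0.013887) = 0.30849.

0.3085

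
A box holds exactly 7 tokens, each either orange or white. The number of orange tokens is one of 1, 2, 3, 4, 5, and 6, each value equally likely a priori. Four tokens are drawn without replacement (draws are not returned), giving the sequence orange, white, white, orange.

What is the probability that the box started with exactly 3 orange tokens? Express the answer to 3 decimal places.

0.321

The likelihood of the observed sequence under each hypothesis: P(data | r = 1) = (1/7)(6/6)(5/5)(0/4) = 0; P(data | r = 2) = (2/7)(5/6)(4/5)(1/4) = 1/21; P(data | r = 3) = (3/7)(4/6)(3/5)(2/4) = 3/35; P(data | r = 4) = (4/7)(3/6)(2/5)(3/4) = 3/35; P(data | r = 5) = (5/7)(2/6)(1/5)(4/4) = 1/21; P(data | r = 6) = (6/7)(1/6)(0/5) = 0.
The prior-weighted likelihoods are 1/6 · 0 = 0, 1/6 · 1/21 = 1/126, 1/6 · 3/35 = 1/70, 1/6 · 3/35 = 1/70, 1/6 · 1/21 = 1/126, 1/6 · 0 = 0; summing to 2/45.
So P(r = 3 | data) = (1/70) / (2/45) = 9/28.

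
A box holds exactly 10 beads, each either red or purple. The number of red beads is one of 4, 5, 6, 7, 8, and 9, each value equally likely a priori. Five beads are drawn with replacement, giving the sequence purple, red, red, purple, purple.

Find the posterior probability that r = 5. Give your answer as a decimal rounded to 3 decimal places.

Under each hypothesis, the probability of the observed sequence is: P(data | r = 4) = (6/10)(4/10)(4/10)(6/10)(6/10) = 0.03456; P(data | r = 5) = (5/10)(5/10)(5/10)(5/10)(5/10) = 0.03125; P(data | r = 6) = (4/10)(6/10)(6/10)(4/10)(4/10) = 0.02304; P(data | r = 7) = (3/10)(7/10)(7/10)(3/10)(3/10) = 0.01323; P(data | r = 8) = (2/10)(8/10)(8/10)(2/10)(2/10) = 0.00512; P(data | r = 9) = (1/10)(9/10)(9/10)(1/10)(1/10) = 0.00081.
The prior-weighted likelihoods are 1/6 · 0.03456 = 0.00576, 1/6 · 0.03125 = 0.0052083, 1/6 · 0.02304 = 0.00384, 1/6 · 0.01323 = 0.002205, 1/6 · 0.00512 = 0.00085333, 1/6 · 0.00081 = 0.000135; these sum to 0.018002.
Therefore the posterior P(r = 5 | data) = (0.0052083) / (0.018002) = 0.28933.

0.289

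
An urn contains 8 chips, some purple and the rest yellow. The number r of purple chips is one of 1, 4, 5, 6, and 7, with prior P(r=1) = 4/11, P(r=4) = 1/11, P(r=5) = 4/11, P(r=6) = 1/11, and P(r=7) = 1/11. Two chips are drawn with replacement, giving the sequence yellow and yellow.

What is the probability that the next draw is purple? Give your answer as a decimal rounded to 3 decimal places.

0.233

Compute the likelihood of the observed sequence for each case: P(data | r = 1) = (7/8)(7/8) = 49/64; P(data | r = 4) = (4/8)(4/8) = 1/4; P(data | r = 5) = (3/8)(3/8) = 9/64; P(data | r = 6) = (2/8)(2/8) = 1/16; P(data | r = 7) = (1/8)(1/8) = 1/64.
The prior-weighted likelihoods are 4/11 · 49/64 = 49/176, 1/11 · 1/4 = 1/44, 4/11 · 9/64 = 9/176, 1/11 · 1/16 = 1/176, 1/11 · 1/64 = 1/704; these sum to 23/64.
Dividing through by the total gives posterior P(r = 1 | data) = 0.7747, P(r = 4 | data) = 0.063241, P(r = 5 | data) = 0.14229, P(r = 6 | data) = 0.01581, P(r = 7 | data) = 0.0039526.
So P(purple next | data) = Σ P(purple next | H) P(H | data) = (1/8)(0.7747) + (1/2)(0.063241) + (5/8)(0.14229) + (3/4)(0.01581) + (7/8)(0.0039526) = 0.23271.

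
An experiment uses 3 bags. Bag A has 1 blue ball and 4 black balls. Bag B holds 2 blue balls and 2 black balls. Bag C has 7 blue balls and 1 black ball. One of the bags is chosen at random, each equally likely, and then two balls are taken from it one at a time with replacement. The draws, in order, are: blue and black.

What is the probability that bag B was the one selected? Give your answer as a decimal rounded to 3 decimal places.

Compute the likelihood of the observed sequence for each case: P(data | bag A) = (1/5)(4/5) = 0.16; P(data | bag B) = (2/4)(2/4) = 0.25; P(data | bag C) = (7/8)(1/8) = 0.10938.
The prior-weighted likelihoods are 1/3 · 0.16 = 0.053333, 1/3 · 0.25 = 0.083333, 1/3 · 0.10938 = 0.036458; these sum to 0.17313.
Therefore the posterior P(bag B | data) = (0.083333) / (0.17313) = 0.48135.

0.481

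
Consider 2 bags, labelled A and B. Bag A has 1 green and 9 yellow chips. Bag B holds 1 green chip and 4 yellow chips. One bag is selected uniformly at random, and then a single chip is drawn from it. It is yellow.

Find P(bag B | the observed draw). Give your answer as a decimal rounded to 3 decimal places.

0.471

The likelihood of this draw under each hypothesis: P(data | bag A) = (9/10) = 9/10; P(data | bag B) = (4/5) = 4/5.
Weighting by the prior gives 1/2 · 9/10 = 9/20, 1/2 · 4/5 = 2/5; with total 17/20.
Therefore the posterior P(bag B | data) = (2/5) / (17/20) = 8/17.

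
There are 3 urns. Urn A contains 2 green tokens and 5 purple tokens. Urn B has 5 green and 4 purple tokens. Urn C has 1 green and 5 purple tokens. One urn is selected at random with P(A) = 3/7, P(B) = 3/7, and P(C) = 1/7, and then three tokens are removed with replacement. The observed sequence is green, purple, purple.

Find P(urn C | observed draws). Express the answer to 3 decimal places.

For each hypothesis, P(data | H) works out to: P(data | urn A) = (2/7)(5/7)(5/7) = 0.14577; P(data | urn B) = (5/9)(4/9)(4/9) = 0.10974; P(data | urn C) = (1/6)(5/6)(5/6) = 0.11574.
Weighting by the prior gives 3/7 · 0.14577 = 0.062474, 3/7 · 0.10974 = 0.047031, 1/7 · 0.11574 = 0.016534; summing to 0.12604.
So P(urn C | data) = (0.016534) / (0.12604) = 0.13118.

0.131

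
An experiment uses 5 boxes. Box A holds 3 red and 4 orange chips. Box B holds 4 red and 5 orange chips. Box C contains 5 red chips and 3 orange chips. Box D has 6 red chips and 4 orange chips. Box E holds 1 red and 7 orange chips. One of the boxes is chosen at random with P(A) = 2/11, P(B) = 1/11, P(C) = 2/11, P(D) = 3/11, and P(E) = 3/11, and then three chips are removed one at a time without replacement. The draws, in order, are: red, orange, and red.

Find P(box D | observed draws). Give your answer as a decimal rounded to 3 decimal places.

Compute the likelihood of the observed sequence for each case: P(data | box A) = (3/7)(4/6)(2/5) = 4/35; P(data | box B) = (4/9)(5/8)(3/7) = 5/42; P(data | box C) = (5/8)(3/7)(4/6) = 5/28; P(data | box D) = (6/10)(4/9)(5/8) = 1/6; P(data | box E) = (1/8)(7/7)(0/6) = 0.
The prior-weighted likelihoods are 2/11 · 4/35 = 8/385, 1/11 · 5/42 = 5/462, 2/11 · 5/28 = 5/154, 3/11 · 1/6 = 1/22, 3/11 · 0 = 0; summing to 23/210.
So P(box D | data) = (1/22) / (23/210) = 105/253.

0.415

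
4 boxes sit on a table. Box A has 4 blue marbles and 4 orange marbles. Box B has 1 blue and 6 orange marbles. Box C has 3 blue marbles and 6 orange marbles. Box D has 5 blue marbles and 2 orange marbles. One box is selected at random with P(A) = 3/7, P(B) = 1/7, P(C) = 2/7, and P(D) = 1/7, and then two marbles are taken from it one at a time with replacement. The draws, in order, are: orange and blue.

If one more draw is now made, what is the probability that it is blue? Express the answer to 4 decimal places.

Under each hypothesis, the probability of the observed sequence is: P(data | box A) = (4/8)(4/8) = 0.25; P(data | box B) = (6/7)(1/7) = 0.12245; P(data | box C) = (6/9)(3/9) = 0.22222; P(data | box D) = (2/7)(5/7) = 0.20408.
The prior-weighted likelihoods are 3/7 · 0.25 = 0.10714, 1/7 · 0.12245 = 0.017493, 2/7 · 0.22222 = 0.063492, 1/7 · 0.20408 = 0.029155; with total 0.21728.
Normalising, the posterior is P(box A | data) = 0.4931, P(box B | data) = 0.080507, P(box C | data) = 0.29221, P(box D | data) = 0.13418.
Averaging over the posterior, P(blue next | data) = (1/2)(0.4931) + (1/7)(0.080507) + (1/3)(0.29221) + (5/7)(0.13418) = 0.4513.

0.4513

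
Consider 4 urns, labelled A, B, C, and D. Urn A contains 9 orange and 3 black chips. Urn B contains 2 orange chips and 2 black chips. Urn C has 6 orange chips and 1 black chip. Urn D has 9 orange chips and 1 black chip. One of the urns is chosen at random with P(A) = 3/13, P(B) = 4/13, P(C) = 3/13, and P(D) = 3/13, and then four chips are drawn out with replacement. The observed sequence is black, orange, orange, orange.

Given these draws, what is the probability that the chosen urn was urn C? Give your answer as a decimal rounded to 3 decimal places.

Compute the likelihood of the observed sequence for each case: P(data | urn A) = (3/12)(9/12)(9/12)(9/12) = 0.10547; P(data | urn B) = (2/4)(2/4)(2/4)(2/4) = 0.0625; P(data | urn C) = (1/7)(6/7)(6/7)(6/7) = 0.089963; P(data | urn D) = (1/10)(9/10)(9/10)(9/10) = 0.0729.
The prior-weighted likelihoods are 3/13 · 0.10547 = 0.024339, 4/13 · 0.0625 = 0.019231, 3/13 · 0.089963 = 0.020761, 3/13 · 0.0729 = 0.016823; these sum to 0.081153.
So P(urn C | data) = (0.020761) / (0.081153) = 0.25582.

0.256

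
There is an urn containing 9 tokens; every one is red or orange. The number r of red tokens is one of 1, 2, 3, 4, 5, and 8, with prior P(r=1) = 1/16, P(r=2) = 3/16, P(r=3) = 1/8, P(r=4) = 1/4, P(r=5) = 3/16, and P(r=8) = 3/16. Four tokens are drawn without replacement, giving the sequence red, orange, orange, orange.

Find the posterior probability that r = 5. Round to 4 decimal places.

0.0990

The likelihood of the observed sequence under each hypothesis: P(data | r = 1) = (1/9)(8/8)(7/7)(6/6) = 0.11111; P(data | r = 2) = (2/9)(7/8)(6/7)(5/6) = 0.13889; P(data | r = 3) = (3/9)(6/8)(5/7)(4/6) = 0.11905; P(data | r = 4) = (4/9)(5/8)(4/7)(3/6) = 0.079365; P(data | r = 5) = (5/9)(4/8)(3/7)(2/6) = 0.039683; P(data | r = 8) = (8/9)(1/8)(0/7) = 0.
The prior-weighted likelihoods are 1/16 · 0.11111 = 0.0069444, 3/16 · 0.13889 = 0.026042, 1/8 · 0.11905 = 0.014881, 1/4 · 0.079365 = 0.019841, 3/16 · 0.039683 = 0.0074405, 3/16 · 0 = 0; with total 0.075149.
So P(r = 5 | data) = (0.0074405) / (0.075149) = 0.09901.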